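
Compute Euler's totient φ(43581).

28512

Factor: 43581 = 3 · 73 · 199.
φ(43581) = (3−1) · (73−1) · (199−1) = 2 · 72 · 198 = 28512.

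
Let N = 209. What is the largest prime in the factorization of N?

19

209 = 11 · 19
19 is prime.
So 209 = 11 · 19; the largest prime factor is 19.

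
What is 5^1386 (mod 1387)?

5^1 ≡ 5 (mod 1387)
5^2 ≡ 5^2 = 25 ≡ 25 (mod 1387)
5^4 ≡ 25^2 = 625 ≡ 625 (mod 1387)
5^8 ≡ 625^2 = 390625 ≡ 878 (mod 1387)
5^16 ≡ 878^2 = 770884 ≡ 1099 (mod 1387)
5^32 ≡ 1099^2 = 1207801 ≡ 1111 (mod 1387)
5^64 ≡ 1111^2 = 1234321 ≡ 1278 (mod 1387)
5^128 ≡ 1278^2 = 1633284 ≡ 785 (mod 1387)
5^256 ≡ 785^2 = 616225 ≡ 397 (mod 1387)
5^512 ≡ 397^2 = 157609 ≡ 878 (mod 1387)
5^1024 ≡ 878^2 = 770884 ≡ 1099 (mod 1387)
1386 = 1024 + 256 + 64 + 32 + 8 + 2 in binary powers of 2.
So 5^1386 ≡ 1099 · 397 · 1278 · 1111 · 878 · 25 ≡ 1122 (mod 1387).
Since 1122 ≠ 1, base 5 is a Fermat witness: 1387 is composite.

1122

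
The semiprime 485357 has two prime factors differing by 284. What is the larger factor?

Since p = q + 284, we have 485357 = q(q + 284), so q² + 284q − 485357 = 0.
Discriminant: 284² + 4·485357 = 80656 + 1941428 = 2022084; √2022084 = 1422.
q = (−284 + 1422)/2 = 569, and p = q + 284 = 853.
Check: 569 · 853 = 485357.

853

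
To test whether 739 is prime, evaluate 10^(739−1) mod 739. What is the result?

10^1 ≡ 10 (mod 739)
10^2 ≡ 10^2 = 100 ≡ 100 (mod 739)
10^4 ≡ 100^2 = 10000 ≡ 393 (mod 739)
10^8 ≡ 393^2 = 154449 ≡ 737 (mod 739)
10^16 ≡ 737^2 = 543169 ≡ 4 (mod 739)
10^32 ≡ 4^2 = 16 ≡ 16 (mod 739)
10^64 ≡ 16^2 = 256 ≡ 256 (mod 739)
10^128 ≡ 256^2 = 65536 ≡ 504 (mod 739)
10^256 ≡ 504^2 = 254016 ≡ 539 (mod 739)
10^512 ≡ 539^2 = 290521 ≡ 94 (mod 739)
738 = 512 + 128 + 64 + 32 + 2 in binary powers of 2.
So 10^738 ≡ 94 · 504 · 256 · 16 · 100 ≡ 1 (mod 739).
Since the result is 1, base 10 gives no evidence that 739 is composite.

1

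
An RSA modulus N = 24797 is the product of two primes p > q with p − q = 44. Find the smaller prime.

Since p = q + 44, we have 24797 = q(q + 44), so q² + 44q − 24797 = 0.
Discriminant: 44² + 4·24797 = 1936 + 99188 = 101124; √101124 = 318.
q = (−44 + 318)/2 = 137, and p = q + 44 = 181.
Check: 137 · 181 = 24797.

137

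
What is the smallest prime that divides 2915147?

31

2915147 is odd.
Digit sum 29, not divisible by 3.
Ends in 7: not divisible by 5.
7: 2915147 = 7·416449 + 4
11: 2915147 = 11·265013 + 4
13: 2915147 = 13·224242 + 1
17: 2915147 = 17·171479 + 4
19: 2915147 = 19·153428 + 15
23: 2915147 = 23·126745 + 12
29: 2915147 = 29·100522 + 9
31: 2915147 = 31·94037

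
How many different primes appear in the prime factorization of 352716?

352716 = 2^2 · 88179
88179 = 3 · 29393
29393 = 7 · 4199
4199 = 13 · 323
323 = 17 · 19
352716 = 2^2 · 3 · 7 · 13 · 17 · 19, which has 6 distinct prime factors.

6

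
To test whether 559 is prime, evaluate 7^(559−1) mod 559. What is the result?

7^1 ≡ 7 (mod 559)
7^2 ≡ 7^2 = 49 ≡ 49 (mod 559)
7^4 ≡ 49^2 = 2401 ≡ 165 (mod 559)
7^8 ≡ 165^2 = 27225 ≡ 393 (mod 559)
7^16 ≡ 393^2 = 154449 ≡ 165 (mod 559)
7^32 ≡ 165^2 = 27225 ≡ 393 (mod 559)
7^64 ≡ 393^2 = 154449 ≡ 165 (mod 559)
7^128 ≡ 165^2 = 27225 ≡ 393 (mod 559)
7^256 ≡ 393^2 = 154449 ≡ 165 (mod 559)
7^512 ≡ 165^2 = 27225 ≡ 393 (mod 559)
558 = 512 + 32 + 8 + 4 + 2 in binary powers of 2.
So 7^558 ≡ 393 · 393 · 393 · 165 · 49 ≡ 259 (mod 559).
Since 259 ≠ 1, base 7 is a Fermat witness: 559 is composite.

259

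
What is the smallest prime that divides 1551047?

47

1551047 is odd.
Digit sum 23, not divisible by 3.
Ends in 7: not divisible by 5.
7: 1551047 = 7·221578 + 1
11: 1551047 = 11·141004 + 3
13: 1551047 = 13·119311 + 4
17: 1551047 = 17·91238 + 1
19: 1551047 = 19·81634 + 1
23: 1551047 = 23·67436 + 19
29: 1551047 = 29·53484 + 11
31: 1551047 = 31·50033 + 24
37: 1551047 = 37·41920 + 7
41: 1551047 = 41·37830 + 17
43: 1551047 = 43·36070 + 37
47: 1551047 = 47·33001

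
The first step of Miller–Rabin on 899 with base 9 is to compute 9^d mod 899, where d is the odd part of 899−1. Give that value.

899 − 1 = 898 = 2^1 · 449, so d = 449.
9^1 ≡ 9 (mod 899)
9^2 ≡ 9^2 = 81 ≡ 81 (mod 899)
9^4 ≡ 81^2 = 6561 ≡ 268 (mod 899)
9^8 ≡ 268^2 = 71824 ≡ 803 (mod 899)
9^16 ≡ 803^2 = 644809 ≡ 226 (mod 899)
9^32 ≡ 226^2 = 51076 ≡ 732 (mod 899)
9^64 ≡ 732^2 = 535824 ≡ 20 (mod 899)
9^128 ≡ 20^2 = 400 ≡ 400 (mod 899)
9^256 ≡ 400^2 = 160000 ≡ 877 (mod 899)
449 = 256 + 128 + 64 + 1 in binary powers of 2.
So 9^449 ≡ 877 · 400 · 20 · 9 ≡ 38 (mod 899).
Squaring chain: 38; never reaches −1, so base 9 is a Miller–Rabin witness that 899 is composite.

38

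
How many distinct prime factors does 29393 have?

4

29393 = 7 · 4199
4199 = 13 · 323
323 = 17 · 19
29393 = 7 · 13 · 17 · 19, which has 4 distinct prime factors.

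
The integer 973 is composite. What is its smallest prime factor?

7

973 is odd.
Digit sum 19, not divisible by 3.
Ends in 3: not divisible by 5.
7: 973 = 7·139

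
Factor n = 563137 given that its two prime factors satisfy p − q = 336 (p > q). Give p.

Since p = q + 336, we have 563137 = q(q + 336), so q² + 336q − 563137 = 0.
Discriminant: 336² + 4·563137 = 112896 + 2252548 = 2365444; √2365444 = 1538.
q = (−336 + 1538)/2 = 601, and p = q + 336 = 937.
Check: 601 · 937 = 563137.

937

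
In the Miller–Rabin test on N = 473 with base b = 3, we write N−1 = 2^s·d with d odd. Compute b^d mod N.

473 − 1 = 472 = 2^3 · 59, so d = 59.
3^1 ≡ 3 (mod 473)
3^2 ≡ 3^2 = 9 ≡ 9 (mod 473)
3^4 ≡ 9^2 = 81 ≡ 81 (mod 473)
3^8 ≡ 81^2 = 6561 ≡ 412 (mod 473)
3^16 ≡ 412^2 = 169744 ≡ 410 (mod 473)
3^32 ≡ 410^2 = 168100 ≡ 185 (mod 473)
59 = 32 + 16 + 8 + 2 + 1 in binary powers of 2.
So 3^59 ≡ 185 · 410 · 412 · 9 · 3 ≡ 26 (mod 473).
Squaring chain: 26 → 203 → 58; never reaches −1, so base 3 is a Miller–Rabin witness that 473 is composite.

26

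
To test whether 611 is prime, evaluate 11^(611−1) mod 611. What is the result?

11^1 ≡ 11 (mod 611)
11^2 ≡ 11^2 = 121 ≡ 121 (mod 611)
11^4 ≡ 121^2 = 14641 ≡ 588 (mod 611)
11^8 ≡ 588^2 = 345744 ≡ 529 (mod 611)
11^16 ≡ 529^2 = 279841 ≡ 3 (mod 611)
11^32 ≡ 3^2 = 9 ≡ 9 (mod 611)
11^64 ≡ 9^2 = 81 ≡ 81 (mod 611)
11^128 ≡ 81^2 = 6561 ≡ 451 (mod 611)
11^256 ≡ 451^2 = 203401 ≡ 549 (mod 611)
11^512 ≡ 549^2 = 301401 ≡ 178 (mod 611)
610 = 512 + 64 + 32 + 2 in binary powers of 2.
So 11^610 ≡ 178 · 81 · 9 · 121 ≡ 335 (mod 611).
Since 335 ≠ 1, base 11 is a Fermat witness: 611 is composite.

335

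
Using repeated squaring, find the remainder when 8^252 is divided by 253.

141

8^1 ≡ 8 (mod 253)
8^2 ≡ 8^2 = 64 ≡ 64 (mod 253)
8^4 ≡ 64^2 = 4096 ≡ 48 (mod 253)
8^8 ≡ 48^2 = 2304 ≡ 27 (mod 253)
8^16 ≡ 27^2 = 729 ≡ 223 (mod 253)
8^32 ≡ 223^2 = 49729 ≡ 141 (mod 253)
8^64 ≡ 141^2 = 19881 ≡ 147 (mod 253)
8^128 ≡ 147^2 = 21609 ≡ 104 (mod 253)
252 = 128 + 64 + 32 + 16 + 8 + 4 in binary powers of 2.
So 8^252 ≡ 104 · 147 · 141 · 223 · 27 · 48 ≡ 141 (mod 253).
Since 141 ≠ 1, base 8 is a Fermat witness: 253 is composite.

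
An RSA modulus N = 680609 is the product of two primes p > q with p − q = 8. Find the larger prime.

829

Since p = q + 8, we have 680609 = q(q + 8), so q² + 8q − 680609 = 0.
Discriminant: 8² + 4·680609 = 64 + 2722436 = 2722500; √2722500 = 1650.
q = (−8 + 1650)/2 = 821, and p = q + 8 = 829.
Check: 821 · 829 = 680609.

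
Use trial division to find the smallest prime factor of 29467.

79

29467 is odd.
Digit sum 28, not divisible by 3.
Ends in 7: not divisible by 5.
7: 29467 = 7·4209 + 4
11: 29467 = 11·2678 + 9
13: 29467 = 13·2266 + 9
17: 29467 = 17·1733 + 6
19: 29467 = 19·1550 + 17
23: 29467 = 23·1281 + 4
29: 29467 = 29·1016 + 3
31: 29467 = 31·950 + 17
37: 29467 = 37·796 + 15
41: 29467 = 41·718 + 29
43: 29467 = 43·685 + 12
47: 29467 = 47·626 + 45
53: 29467 = 53·555 + 52
59: 29467 = 59·499 + 26
61: 29467 = 61·483 + 4
67: 29467 = 67·439 + 54
71: 29467 = 71·415 + 2
73: 29467 = 73·403 + 48
79: 29467 = 79·373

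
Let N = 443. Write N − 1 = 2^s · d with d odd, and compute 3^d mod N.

1

443 − 1 = 442 = 2^1 · 221, so d = 221.
3^1 ≡ 3 (mod 443)
3^2 ≡ 3^2 = 9 ≡ 9 (mod 443)
3^4 ≡ 9^2 = 81 ≡ 81 (mod 443)
3^8 ≡ 81^2 = 6561 ≡ 359 (mod 443)
3^16 ≡ 359^2 = 128881 ≡ 411 (mod 443)
3^32 ≡ 411^2 = 168921 ≡ 138 (mod 443)
3^64 ≡ 138^2 = 19044 ≡ 438 (mod 443)
3^128 ≡ 438^2 = 191844 ≡ 25 (mod 443)
221 = 128 + 64 + 16 + 8 + 4 + 1 in binary powers of 2.
So 3^221 ≡ 25 · 438 · 411 · 359 · 81 · 3 ≡ 1 (mod 443).
Since 3^d ≡ 1 (mod 443), base 3 does not prove 443 composite.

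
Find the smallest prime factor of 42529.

71

42529 is odd.
Digit sum 22, not divisible by 3.
Ends in 9: not divisible by 5.
7: 42529 = 7·6075 + 4
11: 42529 = 11·3866 + 3
13: 42529 = 13·3271 + 6
17: 42529 = 17·2501 + 12
19: 42529 = 19·2238 + 7
23: 42529 = 23·1849 + 2
29: 42529 = 29·1466 + 15
31: 42529 = 31·1371 + 28
37: 42529 = 37·1149 + 16
41: 42529 = 41·1037 + 12
43: 42529 = 43·989 + 2
47: 42529 = 47·904 + 41
53: 42529 = 53·802 + 23
59: 42529 = 59·720 + 49
61: 42529 = 61·697 + 12
67: 42529 = 67·634 + 51
71: 42529 = 71·599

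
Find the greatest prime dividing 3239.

3239 = 41 · 79
79 is prime.
So 3239 = 41 · 79; the largest prime factor is 79.

79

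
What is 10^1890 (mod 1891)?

10^1 ≡ 10 (mod 1891)
10^2 ≡ 10^2 = 100 ≡ 100 (mod 1891)
10^4 ≡ 100^2 = 10000 ≡ 545 (mod 1891)
10^8 ≡ 545^2 = 297025 ≡ 138 (mod 1891)
10^16 ≡ 138^2 = 19044 ≡ 134 (mod 1891)
10^32 ≡ 134^2 = 17956 ≡ 937 (mod 1891)
10^64 ≡ 937^2 = 877969 ≡ 545 (mod 1891)
10^128 ≡ 545^2 = 297025 ≡ 138 (mod 1891)
10^256 ≡ 138^2 = 19044 ≡ 134 (mod 1891)
10^512 ≡ 134^2 = 17956 ≡ 937 (mod 1891)
10^1024 ≡ 937^2 = 877969 ≡ 545 (mod 1891)
1890 = 1024 + 512 + 256 + 64 + 32 + 2 in binary powers of 2.
So 10^1890 ≡ 545 · 937 · 134 · 545 · 937 · 100 ≡ 1768 (mod 1891).
Since 1768 ≠ 1, base 10 is a Fermat witness: 1891 is composite.

1768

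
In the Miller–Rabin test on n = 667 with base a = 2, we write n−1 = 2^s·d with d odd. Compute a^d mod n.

667 − 1 = 666 = 2^1 · 333, so d = 333.
2^1 ≡ 2 (mod 667)
2^2 ≡ 2^2 = 4 ≡ 4 (mod 667)
2^4 ≡ 4^2 = 16 ≡ 16 (mod 667)
2^8 ≡ 16^2 = 256 ≡ 256 (mod 667)
2^16 ≡ 256^2 = 65536 ≡ 170 (mod 667)
2^32 ≡ 170^2 = 28900 ≡ 219 (mod 667)
2^64 ≡ 219^2 = 47961 ≡ 604 (mod 667)
2^128 ≡ 604^2 = 364816 ≡ 634 (mod 667)
2^256 ≡ 634^2 = 401956 ≡ 422 (mod 667)
333 = 256 + 64 + 8 + 4 + 1 in binary powers of 2.
So 2^333 ≡ 422 · 604 · 256 · 16 · 2 ≡ 330 (mod 667).
Squaring chain: 330; never reaches −1, so base 2 is a Miller–Rabin witness that 667 is composite.

330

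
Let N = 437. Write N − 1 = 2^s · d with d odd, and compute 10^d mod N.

352

437 − 1 = 436 = 2^2 · 109, so d = 109.
10^1 ≡ 10 (mod 437)
10^2 ≡ 10^2 = 100 ≡ 100 (mod 437)
10^4 ≡ 100^2 = 10000 ≡ 386 (mod 437)
10^8 ≡ 386^2 = 148996 ≡ 416 (mod 437)
10^16 ≡ 416^2 = 173056 ≡ 4 (mod 437)
10^32 ≡ 4^2 = 16 ≡ 16 (mod 437)
10^64 ≡ 16^2 = 256 ≡ 256 (mod 437)
109 = 64 + 32 + 8 + 4 + 1 in binary powers of 2.
So 10^109 ≡ 256 · 16 · 416 · 386 · 10 ≡ 352 (mod 437).
Squaring chain: 352 → 233; never reaches −1, so base 10 is a Miller–Rabin witness that 437 is composite.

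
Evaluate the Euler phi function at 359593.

Factor: 359593 = 13 · 139 · 199.
φ(359593) = (13−1) · (139−1) · (199−1) = 12 · 138 · 198 = 327888.

327888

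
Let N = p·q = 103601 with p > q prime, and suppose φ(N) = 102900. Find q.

211

φ(n) = (p−1)(q−1) = n − (p+q) + 1, so p + q = 103601 − 102900 + 1 = 702.
p and q are the roots of t² − 702t + 103601 = 0.
Discriminant: 702² − 4·103601 = 492804 − 414404 = 78400; √78400 = 280.
q = (702 − 280)/2 = 211, p = (702 + 280)/2 = 491.
Check: 211 · 491 = 103601.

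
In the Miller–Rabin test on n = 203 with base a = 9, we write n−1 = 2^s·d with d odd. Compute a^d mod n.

203 − 1 = 202 = 2^1 · 101, so d = 101.
9^1 ≡ 9 (mod 203)
9^2 ≡ 9^2 = 81 ≡ 81 (mod 203)
9^4 ≡ 81^2 = 6561 ≡ 65 (mod 203)
9^8 ≡ 65^2 = 4225 ≡ 165 (mod 203)
9^16 ≡ 165^2 = 27225 ≡ 23 (mod 203)
9^32 ≡ 23^2 = 529 ≡ 123 (mod 203)
9^64 ≡ 123^2 = 15129 ≡ 107 (mod 203)
101 = 64 + 32 + 4 + 1 in binary powers of 2.
So 9^101 ≡ 107 · 123 · 65 · 9 ≡ 4 (mod 203).
Squaring chain: 4; never reaches −1, so base 9 is a Miller–Rabin witness that 203 is composite.

4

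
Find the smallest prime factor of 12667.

12667 is odd.
Digit sum 22, not divisible by 3.
Ends in 7: not divisible by 5.
7: 12667 = 7·1809 + 4
11: 12667 = 11·1151 + 6
13: 12667 = 13·974 + 5
17: 12667 = 17·745 + 2
19: 12667 = 19·666 + 13
23: 12667 = 23·550 + 17
29: 12667 = 29·436 + 23
31: 12667 = 31·408 + 19
37: 12667 = 37·342 + 13
41: 12667 = 41·308 + 39
43: 12667 = 43·294 + 25
47: 12667 = 47·269 + 24
53: 12667 = 53·239

53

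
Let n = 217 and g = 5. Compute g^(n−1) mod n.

1

5^1 ≡ 5 (mod 217)
5^2 ≡ 5^2 = 25 ≡ 25 (mod 217)
5^4 ≡ 25^2 = 625 ≡ 191 (mod 217)
5^8 ≡ 191^2 = 36481 ≡ 25 (mod 217)
5^16 ≡ 25^2 = 625 ≡ 191 (mod 217)
5^32 ≡ 191^2 = 36481 ≡ 25 (mod 217)
5^64 ≡ 25^2 = 625 ≡ 191 (mod 217)
5^128 ≡ 191^2 = 36481 ≡ 25 (mod 217)
216 = 128 + 64 + 16 + 8 in binary powers of 2.
So 5^216 ≡ 25 · 191 · 191 · 25 ≡ 1 (mod 217).
Since the result is 1, base 5 gives no evidence that 217 is composite.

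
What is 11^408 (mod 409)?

1

11^1 ≡ 11 (mod 409)
11^2 ≡ 11^2 = 121 ≡ 121 (mod 409)
11^4 ≡ 121^2 = 14641 ≡ 326 (mod 409)
11^8 ≡ 326^2 = 106276 ≡ 345 (mod 409)
11^16 ≡ 345^2 = 119025 ≡ 6 (mod 409)
11^32 ≡ 6^2 = 36 ≡ 36 (mod 409)
11^64 ≡ 36^2 = 1296 ≡ 69 (mod 409)
11^128 ≡ 69^2 = 4761 ≡ 262 (mod 409)
11^256 ≡ 262^2 = 68644 ≡ 341 (mod 409)
408 = 256 + 128 + 16 + 8 in binary powers of 2.
So 11^408 ≡ 341 · 262 · 6 · 345 ≡ 1 (mod 409).
Since the result is 1, base 11 gives no evidence that 409 is composite.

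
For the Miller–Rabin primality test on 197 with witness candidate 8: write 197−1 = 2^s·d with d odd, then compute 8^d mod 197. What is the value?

197 − 1 = 196 = 2^2 · 49, so d = 49.
8^1 ≡ 8 (mod 197)
8^2 ≡ 8^2 = 64 ≡ 64 (mod 197)
8^4 ≡ 64^2 = 4096 ≡ 156 (mod 197)
8^8 ≡ 156^2 = 24336 ≡ 105 (mod 197)
8^16 ≡ 105^2 = 11025 ≡ 190 (mod 197)
8^32 ≡ 190^2 = 36100 ≡ 49 (mod 197)
49 = 32 + 16 + 1 in binary powers of 2.
So 8^49 ≡ 49 · 190 · 8 ≡ 14 (mod 197).
Squaring chain: 14 → 196; reaches −1, so base 8 does not prove 197 composite.

14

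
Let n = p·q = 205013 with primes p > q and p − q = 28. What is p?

Since p = q + 28, we have 205013 = q(q + 28), so q² + 28q − 205013 = 0.
Discriminant: 28² + 4·205013 = 784 + 820052 = 820836; √820836 = 906.
q = (−28 + 906)/2 = 439, and p = q + 28 = 467.
Check: 439 · 467 = 205013.

467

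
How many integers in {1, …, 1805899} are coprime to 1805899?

1759296

Factor: 1805899 = 89 · 103 · 197.
φ(1805899) = (89−1) · (103−1) · (197−1) = 88 · 102 · 196 = 1759296.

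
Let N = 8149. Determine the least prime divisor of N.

8149 is odd.
Digit sum 22, not divisible by 3.
Ends in 9: not divisible by 5.
7: 8149 = 7·1164 + 1
11: 8149 = 11·740 + 9
13: 8149 = 13·626 + 11
17: 8149 = 17·479 + 6
19: 8149 = 19·428 + 17
23: 8149 = 23·354 + 7
29: 8149 = 29·281

29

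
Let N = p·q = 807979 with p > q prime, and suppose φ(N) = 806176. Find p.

977

φ(n) = (p−1)(q−1) = n − (p+q) + 1, so p + q = 807979 − 806176 + 1 = 1804.
p and q are the roots of t² − 1804t + 807979 = 0.
Discriminant: 1804² − 4·807979 = 3254416 − 3231916 = 22500; √22500 = 150.
q = (1804 − 150)/2 = 827, p = (1804 + 150)/2 = 977.
Check: 827 · 977 = 807979.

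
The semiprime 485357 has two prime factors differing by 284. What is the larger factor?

853

Since p = q + 284, we have 485357 = q(q + 284), so q² + 284q − 485357 = 0.
Discriminant: 284² + 4·485357 = 80656 + 1941428 = 2022084; √2022084 = 1422.
q = (−284 + 1422)/2 = 569, and p = q + 284 = 853.
Check: 569 · 853 = 485357.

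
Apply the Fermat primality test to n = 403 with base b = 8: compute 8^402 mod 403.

8^1 ≡ 8 (mod 403)
8^2 ≡ 8^2 = 64 ≡ 64 (mod 403)
8^4 ≡ 64^2 = 4096 ≡ 66 (mod 403)
8^8 ≡ 66^2 = 4356 ≡ 326 (mod 403)
8^16 ≡ 326^2 = 106276 ≡ 287 (mod 403)
8^32 ≡ 287^2 = 82369 ≡ 157 (mod 403)
8^64 ≡ 157^2 = 24649 ≡ 66 (mod 403)
8^128 ≡ 66^2 = 4356 ≡ 326 (mod 403)
8^256 ≡ 326^2 = 106276 ≡ 287 (mod 403)
402 = 256 + 128 + 16 + 2 in binary powers of 2.
So 8^402 ≡ 287 · 326 · 287 · 64 ≡ 64 (mod 403).
Since 64 ≠ 1, base 8 is a Fermat witness: 403 is composite.

64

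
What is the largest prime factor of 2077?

2077 = 31 · 67
67 is prime.
So 2077 = 31 · 67; the largest prime factor is 67.

67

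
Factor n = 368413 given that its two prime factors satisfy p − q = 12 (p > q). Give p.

Since p = q + 12, we have 368413 = q(q + 12), so q² + 12q − 368413 = 0.
Discriminant: 12² + 4·368413 = 144 + 1473652 = 1473796; √1473796 = 1214.
q = (−12 + 1214)/2 = 601, and p = q + 12 = 613.
Check: 601 · 613 = 368413.

613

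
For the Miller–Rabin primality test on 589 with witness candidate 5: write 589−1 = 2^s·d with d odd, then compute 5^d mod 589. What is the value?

125

589 − 1 = 588 = 2^2 · 147, so d = 147.
5^1 ≡ 5 (mod 589)
5^2 ≡ 5^2 = 25 ≡ 25 (mod 589)
5^4 ≡ 25^2 = 625 ≡ 36 (mod 589)
5^8 ≡ 36^2 = 1296 ≡ 118 (mod 589)
5^16 ≡ 118^2 = 13924 ≡ 377 (mod 589)
5^32 ≡ 377^2 = 142129 ≡ 180 (mod 589)
5^64 ≡ 180^2 = 32400 ≡ 5 (mod 589)
5^128 ≡ 5^2 = 25 ≡ 25 (mod 589)
147 = 128 + 16 + 2 + 1 in binary powers of 2.
So 5^147 ≡ 25 · 377 · 25 · 5 ≡ 125 (mod 589).
Squaring chain: 125 → 311; never reaches −1, so base 5 is a Miller–Rabin witness that 589 is composite.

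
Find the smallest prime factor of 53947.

73

53947 is odd.
Digit sum 28, not divisible by 3.
Ends in 7: not divisible by 5.
7: 53947 = 7·7706 + 5
11: 53947 = 11·4904 + 3
13: 53947 = 13·4149 + 10
17: 53947 = 17·3173 + 6
19: 53947 = 19·2839 + 6
23: 53947 = 23·2345 + 12
29: 53947 = 29·1860 + 7
31: 53947 = 31·1740 + 7
37: 53947 = 37·1458 + 1
41: 53947 = 41·1315 + 32
43: 53947 = 43·1254 + 25
47: 53947 = 47·1147 + 38
53: 53947 = 53·1017 + 46
59: 53947 = 59·914 + 21
61: 53947 = 61·884 + 23
67: 53947 = 67·805 + 12
71: 53947 = 71·759 + 58
73: 53947 = 73·739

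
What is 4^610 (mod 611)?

425

4^1 ≡ 4 (mod 611)
4^2 ≡ 4^2 = 16 ≡ 16 (mod 611)
4^4 ≡ 16^2 = 256 ≡ 256 (mod 611)
4^8 ≡ 256^2 = 65536 ≡ 159 (mod 611)
4^16 ≡ 159^2 = 25281 ≡ 230 (mod 611)
4^32 ≡ 230^2 = 52900 ≡ 354 (mod 611)
4^64 ≡ 354^2 = 125316 ≡ 61 (mod 611)
4^128 ≡ 61^2 = 3721 ≡ 55 (mod 611)
4^256 ≡ 55^2 = 3025 ≡ 581 (mod 611)
4^512 ≡ 581^2 = 337561 ≡ 289 (mod 611)
610 = 512 + 64 + 32 + 2 in binary powers of 2.
So 4^610 ≡ 289 · 61 · 354 · 16 ≡ 425 (mod 611).
Since 425 ≠ 1, base 4 is a Fermat witness: 611 is composite.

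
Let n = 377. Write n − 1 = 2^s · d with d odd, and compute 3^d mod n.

308

377 − 1 = 376 = 2^3 · 47, so d = 47.
3^1 ≡ 3 (mod 377)
3^2 ≡ 3^2 = 9 ≡ 9 (mod 377)
3^4 ≡ 9^2 = 81 ≡ 81 (mod 377)
3^8 ≡ 81^2 = 6561 ≡ 152 (mod 377)
3^16 ≡ 152^2 = 23104 ≡ 107 (mod 377)
3^32 ≡ 107^2 = 11449 ≡ 139 (mod 377)
47 = 32 + 8 + 4 + 2 + 1 in binary powers of 2.
So 3^47 ≡ 139 · 152 · 81 · 9 · 3 ≡ 308 (mod 377).
Squaring chain: 308 → 237 → 373; never reaches −1, so base 3 is a Miller–Rabin witness that 377 is composite.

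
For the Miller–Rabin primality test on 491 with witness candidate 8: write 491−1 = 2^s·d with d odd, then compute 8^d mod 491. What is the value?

491 − 1 = 490 = 2^1 · 245, so d = 245.
8^1 ≡ 8 (mod 491)
8^2 ≡ 8^2 = 64 ≡ 64 (mod 491)
8^4 ≡ 64^2 = 4096 ≡ 168 (mod 491)
8^8 ≡ 168^2 = 28224 ≡ 237 (mod 491)
8^16 ≡ 237^2 = 56169 ≡ 195 (mod 491)
8^32 ≡ 195^2 = 38025 ≡ 218 (mod 491)
8^64 ≡ 218^2 = 47524 ≡ 388 (mod 491)
8^128 ≡ 388^2 = 150544 ≡ 298 (mod 491)
245 = 128 + 64 + 32 + 16 + 4 + 1 in binary powers of 2.
So 8^245 ≡ 298 · 388 · 218 · 195 · 168 · 8 ≡ 490 (mod 491).
Since 8^d ≡ 490 (mod 491), base 8 does not prove 491 composite.

490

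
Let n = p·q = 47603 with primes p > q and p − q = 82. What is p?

263

Since p = q + 82, we have 47603 = q(q + 82), so q² + 82q − 47603 = 0.
Discriminant: 82² + 4·47603 = 6724 + 190412 = 197136; √197136 = 444.
q = (−82 + 444)/2 = 181, and p = q + 82 = 263.
Check: 181 · 263 = 47603.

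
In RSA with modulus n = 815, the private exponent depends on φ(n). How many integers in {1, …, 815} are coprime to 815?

648

Factor: 815 = 5 · 163.
φ(815) = (5−1) · (163−1) = 4 · 162 = 648.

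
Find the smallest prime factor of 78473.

97

78473 is odd.
Digit sum 29, not divisible by 3.
Ends in 3: not divisible by 5.
7: 78473 = 7·11210 + 3
11: 78473 = 11·7133 + 10
13: 78473 = 13·6036 + 5
17: 78473 = 17·4616 + 1
19: 78473 = 19·4130 + 3
23: 78473 = 23·3411 + 20
29: 78473 = 29·2705 + 28
31: 78473 = 31·2531 + 12
37: 78473 = 37·2120 + 33
41: 78473 = 41·1913 + 40
43: 78473 = 43·1824 + 41
47: 78473 = 47·1669 + 30
53: 78473 = 53·1480 + 33
59: 78473 = 59·1330 + 3
61: 78473 = 61·1286 + 27
67: 78473 = 67·1171 + 16
71: 78473 = 71·1105 + 18
73: 78473 = 73·1074 + 71
79: 78473 = 79·993 + 26
83: 78473 = 83·945 + 38
89: 78473 = 89·881 + 64
97: 78473 = 97·809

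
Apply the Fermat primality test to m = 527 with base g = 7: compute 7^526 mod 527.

7^1 ≡ 7 (mod 527)
7^2 ≡ 7^2 = 49 ≡ 49 (mod 527)
7^4 ≡ 49^2 = 2401 ≡ 293 (mod 527)
7^8 ≡ 293^2 = 85849 ≡ 475 (mod 527)
7^16 ≡ 475^2 = 225625 ≡ 69 (mod 527)
7^32 ≡ 69^2 = 4761 ≡ 18 (mod 527)
7^64 ≡ 18^2 = 324 ≡ 324 (mod 527)
7^128 ≡ 324^2 = 104976 ≡ 103 (mod 527)
7^256 ≡ 103^2 = 10609 ≡ 69 (mod 527)
7^512 ≡ 69^2 = 4761 ≡ 18 (mod 527)
526 = 512 + 8 + 4 + 2 in binary powers of 2.
So 7^526 ≡ 18 · 475 · 293 · 49 ≡ 348 (mod 527).
Since 348 ≠ 1, base 7 is a Fermat witness: 527 is composite.

348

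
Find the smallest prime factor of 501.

501 is odd.
Digit sum 6, divisible by 3.

3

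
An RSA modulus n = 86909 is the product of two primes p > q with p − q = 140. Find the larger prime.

Since p = q + 140, we have 86909 = q(q + 140), so q² + 140q − 86909 = 0.
Discriminant: 140² + 4·86909 = 19600 + 347636 = 367236; √367236 = 606.
q = (−140 + 606)/2 = 233, and p = q + 140 = 373.
Check: 233 · 373 = 86909.

373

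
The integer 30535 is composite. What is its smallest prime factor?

30535 is odd.
Digit sum 16, not divisible by 3.
Ends in 5: divisible by 5.

5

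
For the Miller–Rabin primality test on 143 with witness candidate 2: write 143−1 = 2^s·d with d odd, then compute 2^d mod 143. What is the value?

143 − 1 = 142 = 2^1 · 71, so d = 71.
2^1 ≡ 2 (mod 143)
2^2 ≡ 2^2 = 4 ≡ 4 (mod 143)
2^4 ≡ 4^2 = 16 ≡ 16 (mod 143)
2^8 ≡ 16^2 = 256 ≡ 113 (mod 143)
2^16 ≡ 113^2 = 12769 ≡ 42 (mod 143)
2^32 ≡ 42^2 = 1764 ≡ 48 (mod 143)
2^64 ≡ 48^2 = 2304 ≡ 16 (mod 143)
71 = 64 + 4 + 2 + 1 in binary powers of 2.
So 2^71 ≡ 16 · 16 · 4 · 2 ≡ 46 (mod 143).
Squaring chain: 46; never reaches −1, so base 2 is a Miller–Rabin witness that 143 is composite.

46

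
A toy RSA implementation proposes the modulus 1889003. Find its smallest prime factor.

59

1889003 is odd.
Digit sum 29, not divisible by 3.
Ends in 3: not divisible by 5.
7: 1889003 = 7·269857 + 4
11: 1889003 = 11·171727 + 6
13: 1889003 = 13·145307 + 12
17: 1889003 = 17·111117 + 14
19: 1889003 = 19·99421 + 4
23: 1889003 = 23·82130 + 13
29: 1889003 = 29·65138 + 1
31: 1889003 = 31·60935 + 18
37: 1889003 = 37·51054 + 5
41: 1889003 = 41·46073 + 10
43: 1889003 = 43·43930 + 13
47: 1889003 = 47·40191 + 26
53: 1889003 = 53·35641 + 30
59: 1889003 = 59·32017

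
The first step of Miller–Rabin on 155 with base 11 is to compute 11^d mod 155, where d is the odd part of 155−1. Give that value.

96

155 − 1 = 154 = 2^1 · 77, so d = 77.
11^1 ≡ 11 (mod 155)
11^2 ≡ 11^2 = 121 ≡ 121 (mod 155)
11^4 ≡ 121^2 = 14641 ≡ 71 (mod 155)
11^8 ≡ 71^2 = 5041 ≡ 81 (mod 155)
11^16 ≡ 81^2 = 6561 ≡ 51 (mod 155)
11^32 ≡ 51^2 = 2601 ≡ 121 (mod 155)
11^64 ≡ 121^2 = 14641 ≡ 71 (mod 155)
77 = 64 + 8 + 4 + 1 in binary powers of 2.
So 11^77 ≡ 71 · 81 · 71 · 11 ≡ 96 (mod 155).
Squaring chain: 96; never reaches −1, so base 11 is a Miller–Rabin witness that 155 is composite.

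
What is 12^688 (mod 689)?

12^1 ≡ 12 (mod 689)
12^2 ≡ 12^2 = 144 ≡ 144 (mod 689)
12^4 ≡ 144^2 = 20736 ≡ 66 (mod 689)
12^8 ≡ 66^2 = 4356 ≡ 222 (mod 689)
12^16 ≡ 222^2 = 49284 ≡ 365 (mod 689)
12^32 ≡ 365^2 = 133225 ≡ 248 (mod 689)
12^64 ≡ 248^2 = 61504 ≡ 183 (mod 689)
12^128 ≡ 183^2 = 33489 ≡ 417 (mod 689)
12^256 ≡ 417^2 = 173889 ≡ 261 (mod 689)
12^512 ≡ 261^2 = 68121 ≡ 599 (mod 689)
688 = 512 + 128 + 32 + 16 in binary powers of 2.
So 12^688 ≡ 599 · 417 · 248 · 365 ≡ 183 (mod 689).
Since 183 ≠ 1, base 12 is a Fermat witness: 689 is composite.

183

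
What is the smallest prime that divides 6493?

43

6493 is odd.
Digit sum 22, not divisible by 3.
Ends in 3: not divisible by 5.
7: 6493 = 7·927 + 4
11: 6493 = 11·590 + 3
13: 6493 = 13·499 + 6
17: 6493 = 17·381 + 16
19: 6493 = 19·341 + 14
23: 6493 = 23·282 + 7
29: 6493 = 29·223 + 26
31: 6493 = 31·209 + 14
37: 6493 = 37·175 + 18
41: 6493 = 41·158 + 15
43: 6493 = 43·151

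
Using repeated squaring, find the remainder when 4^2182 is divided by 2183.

2106

4^1 ≡ 4 (mod 2183)
4^2 ≡ 4^2 = 16 ≡ 16 (mod 2183)
4^4 ≡ 16^2 = 256 ≡ 256 (mod 2183)
4^8 ≡ 256^2 = 65536 ≡ 46 (mod 2183)
4^16 ≡ 46^2 = 2116 ≡ 2116 (mod 2183)
4^32 ≡ 2116^2 = 4477456 ≡ 123 (mod 2183)
4^64 ≡ 123^2 = 15129 ≡ 2031 (mod 2183)
4^128 ≡ 2031^2 = 4124961 ≡ 1274 (mod 2183)
4^256 ≡ 1274^2 = 1623076 ≡ 1107 (mod 2183)
4^512 ≡ 1107^2 = 1225449 ≡ 786 (mod 2183)
4^1024 ≡ 786^2 = 617796 ≡ 7 (mod 2183)
4^2048 ≡ 7^2 = 49 ≡ 49 (mod 2183)
2182 = 2048 + 128 + 4 + 2 in binary powers of 2.
So 4^2182 ≡ 49 · 1274 · 256 · 16 ≡ 2106 (mod 2183).
Since 2106 ≠ 1, base 4 is a Fermat witness: 2183 is composite.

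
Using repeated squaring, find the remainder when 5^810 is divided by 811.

5^1 ≡ 5 (mod 811)
5^2 ≡ 5^2 = 25 ≡ 25 (mod 811)
5^4 ≡ 25^2 = 625 ≡ 625 (mod 811)
5^8 ≡ 625^2 = 390625 ≡ 534 (mod 811)
5^16 ≡ 534^2 = 285156 ≡ 495 (mod 811)
5^32 ≡ 495^2 = 245025 ≡ 103 (mod 811)
5^64 ≡ 103^2 = 10609 ≡ 66 (mod 811)
5^128 ≡ 66^2 = 4356 ≡ 301 (mod 811)
5^256 ≡ 301^2 = 90601 ≡ 580 (mod 811)
5^512 ≡ 580^2 = 336400 ≡ 646 (mod 811)
810 = 512 + 256 + 32 + 8 + 2 in binary powers of 2.
So 5^810 ≡ 646 · 580 · 103 · 534 · 25 ≡ 1 (mod 811).
Since the result is 1, base 5 gives no evidence that 811 is composite.

1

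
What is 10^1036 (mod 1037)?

744

10^1 ≡ 10 (mod 1037)
10^2 ≡ 10^2 = 100 ≡ 100 (mod 1037)
10^4 ≡ 100^2 = 10000 ≡ 667 (mod 1037)
10^8 ≡ 667^2 = 444889 ≡ 16 (mod 1037)
10^16 ≡ 16^2 = 256 ≡ 256 (mod 1037)
10^32 ≡ 256^2 = 65536 ≡ 205 (mod 1037)
10^64 ≡ 205^2 = 42025 ≡ 545 (mod 1037)
10^128 ≡ 545^2 = 297025 ≡ 443 (mod 1037)
10^256 ≡ 443^2 = 196249 ≡ 256 (mod 1037)
10^512 ≡ 256^2 = 65536 ≡ 205 (mod 1037)
10^1024 ≡ 205^2 = 42025 ≡ 545 (mod 1037)
1036 = 1024 + 8 + 4 in binary powers of 2.
So 10^1036 ≡ 545 · 16 · 667 ≡ 744 (mod 1037).
Since 744 ≠ 1, base 10 is a Fermat witness: 1037 is composite.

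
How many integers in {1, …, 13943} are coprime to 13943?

13680

Factor: 13943 = 73 · 191.
φ(13943) = (73−1) · (191−1) = 72 · 190 = 13680.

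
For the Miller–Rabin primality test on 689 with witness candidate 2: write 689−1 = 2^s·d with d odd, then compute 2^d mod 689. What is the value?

50

689 − 1 = 688 = 2^4 · 43, so d = 43.
2^1 ≡ 2 (mod 689)
2^2 ≡ 2^2 = 4 ≡ 4 (mod 689)
2^4 ≡ 4^2 = 16 ≡ 16 (mod 689)
2^8 ≡ 16^2 = 256 ≡ 256 (mod 689)
2^16 ≡ 256^2 = 65536 ≡ 81 (mod 689)
2^32 ≡ 81^2 = 6561 ≡ 360 (mod 689)
43 = 32 + 8 + 2 + 1 in binary powers of 2.
So 2^43 ≡ 360 · 256 · 4 · 2 ≡ 50 (mod 689).
Squaring chain: 50 → 433 → 81 → 360; never reaches −1, so base 2 is a Miller–Rabin witness that 689 is composite.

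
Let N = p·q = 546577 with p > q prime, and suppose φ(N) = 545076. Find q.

φ(n) = (p−1)(q−1) = n − (p+q) + 1, so p + q = 546577 − 545076 + 1 = 1502.
p and q are the roots of t² − 1502t + 546577 = 0.
Discriminant: 1502² − 4·546577 = 2256004 − 2186308 = 69696; √69696 = 264.
q = (1502 − 264)/2 = 619, p = (1502 + 264)/2 = 883.
Check: 619 · 883 = 546577.

619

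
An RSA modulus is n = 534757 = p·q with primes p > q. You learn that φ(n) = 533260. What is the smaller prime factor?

φ(n) = (p−1)(q−1) = n − (p+q) + 1, so p + q = 534757 − 533260 + 1 = 1498.
p and q are the roots of t² − 1498t + 534757 = 0.
Discriminant: 1498² − 4·534757 = 2244004 − 2139028 = 104976; √104976 = 324.
q = (1498 − 324)/2 = 587, p = (1498 + 324)/2 = 911.
Check: 587 · 911 = 534757.

587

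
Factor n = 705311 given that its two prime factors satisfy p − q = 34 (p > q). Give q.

Since p = q + 34, we have 705311 = q(q + 34), so q² + 34q − 705311 = 0.
Discriminant: 34² + 4·705311 = 1156 + 2821244 = 2822400; √2822400 = 1680.
q = (−34 + 1680)/2 = 823, and p = q + 34 = 857.
Check: 823 · 857 = 705311.

823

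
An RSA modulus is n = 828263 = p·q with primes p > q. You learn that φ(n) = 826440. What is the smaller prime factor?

853

φ(n) = (p−1)(q−1) = n − (p+q) + 1, so p + q = 828263 − 826440 + 1 = 1824.
p and q are the roots of t² − 1824t + 828263 = 0.
Discriminant: 1824² − 4·828263 = 3326976 − 3313052 = 13924; √13924 = 118.
q = (1824 − 118)/2 = 853, p = (1824 + 118)/2 = 971.
Check: 853 · 971 = 828263.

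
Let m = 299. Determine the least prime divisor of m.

299 is odd.
Digit sum 20, not divisible by 3.
Ends in 9: not divisible by 5.
7: 299 = 7·42 + 5
11: 299 = 11·27 + 2
13: 299 = 13·23

13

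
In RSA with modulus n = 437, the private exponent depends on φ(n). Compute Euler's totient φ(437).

Factor: 437 = 19 · 23.
φ(437) = (19−1) · (23−1) = 18 · 22 = 396.

396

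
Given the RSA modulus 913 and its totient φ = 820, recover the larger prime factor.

φ(n) = (p−1)(q−1) = n − (p+q) + 1, so p + q = 913 − 820 + 1 = 94.
p and q are the roots of t² − 94t + 913 = 0.
Discriminant: 94² − 4·913 = 8836 − 3652 = 5184; √5184 = 72.
q = (94 − 72)/2 = 11, p = (94 + 72)/2 = 83.
Check: 11 · 83 = 913.

83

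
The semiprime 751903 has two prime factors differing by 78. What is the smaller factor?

829

Since p = q + 78, we have 751903 = q(q + 78), so q² + 78q − 751903 = 0.
Discriminant: 78² + 4·751903 = 6084 + 3007612 = 3013696; √3013696 = 1736.
q = (−78 + 1736)/2 = 829, and p = q + 78 = 907.
Check: 829 · 907 = 751903.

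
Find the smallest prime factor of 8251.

8251 is odd.
Digit sum 16, not divisible by 3.
Ends in 1: not divisible by 5.
7: 8251 = 7·1178 + 5
11: 8251 = 11·750 + 1
13: 8251 = 13·634 + 9
17: 8251 = 17·485 + 6
19: 8251 = 19·434 + 5
23: 8251 = 23·358 + 17
29: 8251 = 29·284 + 15
31: 8251 = 31·266 + 5
37: 8251 = 37·223

37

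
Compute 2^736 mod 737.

86

2^1 ≡ 2 (mod 737)
2^2 ≡ 2^2 = 4 ≡ 4 (mod 737)
2^4 ≡ 4^2 = 16 ≡ 16 (mod 737)
2^8 ≡ 16^2 = 256 ≡ 256 (mod 737)
2^16 ≡ 256^2 = 65536 ≡ 680 (mod 737)
2^32 ≡ 680^2 = 462400 ≡ 301 (mod 737)
2^64 ≡ 301^2 = 90601 ≡ 687 (mod 737)
2^128 ≡ 687^2 = 471969 ≡ 289 (mod 737)
2^256 ≡ 289^2 = 83521 ≡ 240 (mod 737)
2^512 ≡ 240^2 = 57600 ≡ 114 (mod 737)
736 = 512 + 128 + 64 + 32 in binary powers of 2.
So 2^736 ≡ 114 · 289 · 687 · 301 ≡ 86 (mod 737).
Since 86 ≠ 1, base 2 is a Fermat witness: 737 is composite.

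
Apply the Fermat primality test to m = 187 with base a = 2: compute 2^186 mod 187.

2^1 ≡ 2 (mod 187)
2^2 ≡ 2^2 = 4 ≡ 4 (mod 187)
2^4 ≡ 4^2 = 16 ≡ 16 (mod 187)
2^8 ≡ 16^2 = 256 ≡ 69 (mod 187)
2^16 ≡ 69^2 = 4761 ≡ 86 (mod 187)
2^32 ≡ 86^2 = 7396 ≡ 103 (mod 187)
2^64 ≡ 103^2 = 10609 ≡ 137 (mod 187)
2^128 ≡ 137^2 = 18769 ≡ 69 (mod 187)
186 = 128 + 32 + 16 + 8 + 2 in binary powers of 2.
So 2^186 ≡ 69 · 103 · 86 · 69 · 4 ≡ 174 (mod 187).
Since 174 ≠ 1, base 2 is a Fermat witness: 187 is composite.

174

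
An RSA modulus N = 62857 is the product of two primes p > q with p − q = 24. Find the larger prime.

Since p = q + 24, we have 62857 = q(q + 24), so q² + 24q − 62857 = 0.
Discriminant: 24² + 4·62857 = 576 + 251428 = 252004; √252004 = 502.
q = (−24 + 502)/2 = 239, and p = q + 24 = 263.
Check: 239 · 263 = 62857.

263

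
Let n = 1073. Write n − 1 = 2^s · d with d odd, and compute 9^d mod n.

1073 − 1 = 1072 = 2^4 · 67, so d = 67.
9^1 ≡ 9 (mod 1073)
9^2 ≡ 9^2 = 81 ≡ 81 (mod 1073)
9^4 ≡ 81^2 = 6561 ≡ 123 (mod 1073)
9^8 ≡ 123^2 = 15129 ≡ 107 (mod 1073)
9^16 ≡ 107^2 = 11449 ≡ 719 (mod 1073)
9^32 ≡ 719^2 = 516961 ≡ 848 (mod 1073)
9^64 ≡ 848^2 = 719104 ≡ 194 (mod 1073)
67 = 64 + 2 + 1 in binary powers of 2.
So 9^67 ≡ 194 · 81 · 9 ≡ 863 (mod 1073).
Squaring chain: 863 → 107 → 719 → 848; never reaches −1, so base 9 is a Miller–Rabin witness that 1073 is composite.

863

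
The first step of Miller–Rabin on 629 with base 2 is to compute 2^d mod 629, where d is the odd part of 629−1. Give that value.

15

629 − 1 = 628 = 2^2 · 157, so d = 157.
2^1 ≡ 2 (mod 629)
2^2 ≡ 2^2 = 4 ≡ 4 (mod 629)
2^4 ≡ 4^2 = 16 ≡ 16 (mod 629)
2^8 ≡ 16^2 = 256 ≡ 256 (mod 629)
2^16 ≡ 256^2 = 65536 ≡ 120 (mod 629)
2^32 ≡ 120^2 = 14400 ≡ 562 (mod 629)
2^64 ≡ 562^2 = 315844 ≡ 86 (mod 629)
2^128 ≡ 86^2 = 7396 ≡ 477 (mod 629)
157 = 128 + 16 + 8 + 4 + 1 in binary powers of 2.
So 2^157 ≡ 477 · 120 · 256 · 16 · 2 ≡ 15 (mod 629).
Squaring chain: 15 → 225; never reaches −1, so base 2 is a Miller–Rabin witness that 629 is composite.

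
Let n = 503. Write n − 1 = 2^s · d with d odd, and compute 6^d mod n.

503 − 1 = 502 = 2^1 · 251, so d = 251.
6^1 ≡ 6 (mod 503)
6^2 ≡ 6^2 = 36 ≡ 36 (mod 503)
6^4 ≡ 36^2 = 1296 ≡ 290 (mod 503)
6^8 ≡ 290^2 = 84100 ≡ 99 (mod 503)
6^16 ≡ 99^2 = 9801 ≡ 244 (mod 503)
6^32 ≡ 244^2 = 59536 ≡ 182 (mod 503)
6^64 ≡ 182^2 = 33124 ≡ 429 (mod 503)
6^128 ≡ 429^2 = 184041 ≡ 446 (mod 503)
251 = 128 + 64 + 32 + 16 + 8 + 2 + 1 in binary powers of 2.
So 6^251 ≡ 446 · 429 · 182 · 244 · 99 · 36 · 6 ≡ 1 (mod 503).
Since 6^d ≡ 1 (mod 503), base 6 does not prove 503 composite.

1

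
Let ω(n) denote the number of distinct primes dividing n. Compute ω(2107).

2107 = 7^2 · 43
2107 = 7^2 · 43, which has 2 distinct prime factors.

2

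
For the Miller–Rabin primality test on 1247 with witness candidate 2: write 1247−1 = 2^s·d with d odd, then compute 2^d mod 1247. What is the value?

1247 − 1 = 1246 = 2^1 · 623, so d = 623.
2^1 ≡ 2 (mod 1247)
2^2 ≡ 2^2 = 4 ≡ 4 (mod 1247)
2^4 ≡ 4^2 = 16 ≡ 16 (mod 1247)
2^8 ≡ 16^2 = 256 ≡ 256 (mod 1247)
2^16 ≡ 256^2 = 65536 ≡ 692 (mod 1247)
2^32 ≡ 692^2 = 478864 ≡ 16 (mod 1247)
2^64 ≡ 16^2 = 256 ≡ 256 (mod 1247)
2^128 ≡ 256^2 = 65536 ≡ 692 (mod 1247)
2^256 ≡ 692^2 = 478864 ≡ 16 (mod 1247)
2^512 ≡ 16^2 = 256 ≡ 256 (mod 1247)
623 = 512 + 64 + 32 + 8 + 4 + 2 + 1 in binary powers of 2.
So 2^623 ≡ 256 · 256 · 16 · 256 · 16 · 4 · 2 ≡ 128 (mod 1247).
Squaring chain: 128; never reaches −1, so base 2 is a Miller–Rabin witness that 1247 is composite.

128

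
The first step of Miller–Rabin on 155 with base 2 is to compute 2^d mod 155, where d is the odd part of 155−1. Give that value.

155 − 1 = 154 = 2^1 · 77, so d = 77.
2^1 ≡ 2 (mod 155)
2^2 ≡ 2^2 = 4 ≡ 4 (mod 155)
2^4 ≡ 4^2 = 16 ≡ 16 (mod 155)
2^8 ≡ 16^2 = 256 ≡ 101 (mod 155)
2^16 ≡ 101^2 = 10201 ≡ 126 (mod 155)
2^32 ≡ 126^2 = 15876 ≡ 66 (mod 155)
2^64 ≡ 66^2 = 4356 ≡ 16 (mod 155)
77 = 64 + 8 + 4 + 1 in binary powers of 2.
So 2^77 ≡ 16 · 101 · 16 · 2 ≡ 97 (mod 155).
Squaring chain: 97; never reaches −1, so base 2 is a Miller–Rabin witness that 155 is composite.

97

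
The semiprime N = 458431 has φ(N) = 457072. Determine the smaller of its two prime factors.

617

φ(n) = (p−1)(q−1) = n − (p+q) + 1, so p + q = 458431 − 457072 + 1 = 1360.
p and q are the roots of t² − 1360t + 458431 = 0.
Discriminant: 1360² − 4·458431 = 1849600 − 1833724 = 15876; √15876 = 126.
q = (1360 − 126)/2 = 617, p = (1360 + 126)/2 = 743.
Check: 617 · 743 = 458431.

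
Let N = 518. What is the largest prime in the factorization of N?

518 = 2 · 259
259 = 7 · 37
37 is prime.
So 518 = 2 · 7 · 37; the largest prime factor is 37.

37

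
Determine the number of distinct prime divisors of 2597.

2597 = 7^2 · 53
2597 = 7^2 · 53, which has 2 distinct prime factors.

2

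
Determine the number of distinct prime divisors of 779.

2

779 = 19 · 41
779 = 19 · 41, which has 2 distinct prime factors.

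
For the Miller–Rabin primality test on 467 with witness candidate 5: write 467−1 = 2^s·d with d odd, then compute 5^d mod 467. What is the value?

467 − 1 = 466 = 2^1 · 233, so d = 233.
5^1 ≡ 5 (mod 467)
5^2 ≡ 5^2 = 25 ≡ 25 (mod 467)
5^4 ≡ 25^2 = 625 ≡ 158 (mod 467)
5^8 ≡ 158^2 = 24964 ≡ 213 (mod 467)
5^16 ≡ 213^2 = 45369 ≡ 70 (mod 467)
5^32 ≡ 70^2 = 4900 ≡ 230 (mod 467)
5^64 ≡ 230^2 = 52900 ≡ 129 (mod 467)
5^128 ≡ 129^2 = 16641 ≡ 296 (mod 467)
233 = 128 + 64 + 32 + 8 + 1 in binary powers of 2.
So 5^233 ≡ 296 · 129 · 230 · 213 · 5 ≡ 466 (mod 467).
Since 5^d ≡ 466 (mod 467), base 5 does not prove 467 composite.

466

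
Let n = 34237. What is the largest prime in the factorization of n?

34237 = 7 · 4891
4891 = 67 · 73
73 is prime.
So 34237 = 7 · 67 · 73; the largest prime factor is 73.

73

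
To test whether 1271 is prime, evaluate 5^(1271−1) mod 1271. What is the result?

532

5^1 ≡ 5 (mod 1271)
5^2 ≡ 5^2 = 25 ≡ 25 (mod 1271)
5^4 ≡ 25^2 = 625 ≡ 625 (mod 1271)
5^8 ≡ 625^2 = 390625 ≡ 428 (mod 1271)
5^16 ≡ 428^2 = 183184 ≡ 160 (mod 1271)
5^32 ≡ 160^2 = 25600 ≡ 180 (mod 1271)
5^64 ≡ 180^2 = 32400 ≡ 625 (mod 1271)
5^128 ≡ 625^2 = 390625 ≡ 428 (mod 1271)
5^256 ≡ 428^2 = 183184 ≡ 160 (mod 1271)
5^512 ≡ 160^2 = 25600 ≡ 180 (mod 1271)
5^1024 ≡ 180^2 = 32400 ≡ 625 (mod 1271)
1270 = 1024 + 128 + 64 + 32 + 16 + 4 + 2 in binary powers of 2.
So 5^1270 ≡ 625 · 428 · 625 · 180 · 160 · 625 · 25 ≡ 532 (mod 1271).
Since 532 ≠ 1, base 5 is a Fermat witness: 1271 is composite.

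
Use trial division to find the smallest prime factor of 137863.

11

137863 is odd.
Digit sum 28, not divisible by 3.
Ends in 3: not divisible by 5.
7: 137863 = 7·19694 + 5
11: 137863 = 11·12533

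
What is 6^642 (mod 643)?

1

6^1 ≡ 6 (mod 643)
6^2 ≡ 6^2 = 36 ≡ 36 (mod 643)
6^4 ≡ 36^2 = 1296 ≡ 10 (mod 643)
6^8 ≡ 10^2 = 100 ≡ 100 (mod 643)
6^16 ≡ 100^2 = 10000 ≡ 355 (mod 643)
6^32 ≡ 355^2 = 126025 ≡ 640 (mod 643)
6^64 ≡ 640^2 = 409600 ≡ 9 (mod 643)
6^128 ≡ 9^2 = 81 ≡ 81 (mod 643)
6^256 ≡ 81^2 = 6561 ≡ 131 (mod 643)
6^512 ≡ 131^2 = 17161 ≡ 443 (mod 643)
642 = 512 + 128 + 2 in binary powers of 2.
So 6^642 ≡ 443 · 81 · 36 ≡ 1 (mod 643).
Since the result is 1, base 6 gives no evidence that 643 is composite.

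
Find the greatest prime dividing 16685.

71

16685 = 5 · 3337
3337 = 47 · 71
71 is prime.
So 16685 = 5 · 47 · 71; the largest prime factor is 71.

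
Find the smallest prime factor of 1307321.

37

1307321 is odd.
Digit sum 17, not divisible by 3.
Ends in 1: not divisible by 5.
7: 1307321 = 7·186760 + 1
11: 1307321 = 11·118847 + 4
13: 1307321 = 13·100563 + 2
17: 1307321 = 17·76901 + 4
19: 1307321 = 19·68806 + 7
23: 1307321 = 23·56840 + 1
29: 1307321 = 29·45080 + 1
31: 1307321 = 31·42171 + 20
37: 1307321 = 37·35333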